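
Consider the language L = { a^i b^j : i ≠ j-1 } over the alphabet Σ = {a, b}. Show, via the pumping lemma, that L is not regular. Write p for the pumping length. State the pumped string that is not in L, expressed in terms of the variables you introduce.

Suppose for contradiction that L is regular, and let p be the pumping length.
Choose w = a^p b^{p+p!+1}. Since p ≠ (p+p!+1)-1 = p+p!, w ∈ L; and |w| ≥ p.
Write w = xyz as guaranteed by the lemma, with |xy| ≤ p and |y| > 0.
Since the first p symbols of w are all a's and |xy| ≤ p, y lies entirely in the leading a-block: y = a^k for some k with 1 ≤ k ≤ p.
Since 1 ≤ k ≤ p, k divides p!; set t = 1 + p!/k. Then xy^t z has p + (p!/k)·k = p + p! copies of a. Now the a-count is p+p! and (b-count)-1 = (p+p!+1)-1 = p+p!, so i ≠ j-1 fails. So xy^t z = a^{p+p!} b^{p+p!+1} ∉ L.
Contradiction. Therefore L is not regular.

a^{p+p!} b^{p+p!+1}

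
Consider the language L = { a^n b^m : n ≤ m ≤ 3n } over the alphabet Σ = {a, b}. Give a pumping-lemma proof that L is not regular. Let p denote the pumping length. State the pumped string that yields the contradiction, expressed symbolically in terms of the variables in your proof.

a^{p+k} b^p

Suppose for contradiction that L is regular, and let p be the pumping length.
Take w = a^p b^p ∈ L (since p ≤ p ≤ 3p), with |w| = 2p ≥ p.
Write w = xyz as guaranteed by the lemma, with |xy| ≤ p and |y| > 0.
Because |xy| ≤ p and w begins with p copies of a, we have y = a^k with 1 ≤ k ≤ p.
Pump with i = 2: xy^2z = a^{p+k} b^p. Now n = p+k > p = m, so the condition n ≤ m fails. Thus xy^2z ∉ L.
Contradiction. Therefore L is not regular.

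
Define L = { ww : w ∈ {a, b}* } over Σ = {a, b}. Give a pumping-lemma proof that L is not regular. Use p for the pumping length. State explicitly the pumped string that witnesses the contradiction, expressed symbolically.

a^{p+k} b^p a^p b^p

Assume L is regular; let p be its pumping constant.
Take w = a^p b^p a^p b^p = uu where u = a^pb^p; then w ∈ L and |w| = 4p ≥ p.
Write w = xyz as guaranteed by the lemma, with |xy| ≤ p and |y| > 0.
Since the first p symbols of w are all a's and |xy| ≤ p, y lies entirely in the leading a-block: y = a^k for some k with 1 ≤ k ≤ p.
Pump with i = 2: xy^2z = a^{p+k} b^p a^p b^p, of length 4p+k. Suppose this equals vv. The string starts with a and ends with b, so v does too; thus the boundary between the two copies of v is a b→a transition. There is exactly one such transition, at position 2p+k, so |v| = 2p+k and |vv| = 4p+2k ≠ 4p+k since k ≥ 1. So xy^2z ∉ L.
This is a contradiction; hence L is not regular.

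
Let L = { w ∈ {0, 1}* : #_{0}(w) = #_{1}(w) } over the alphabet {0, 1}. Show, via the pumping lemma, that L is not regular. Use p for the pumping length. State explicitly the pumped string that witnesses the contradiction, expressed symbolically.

0^{p+k} 1^p

Assume L is regular; let p be its pumping constant.
Choose w = 0^p 1^p ∈ L with |w| = 2p ≥ p.
By the pumping lemma, w = xyz with |xy| ≤ p and y is nonempty.
Because |xy| ≤ p and w begins with p copies of 0, we have y = 0^k with 1 ≤ k ≤ p.
Pump with i = 2: xy^2z = 0^{p+k} 1^p has p+k occurrences of 0 but only p of 1. Since k ≥ 1 the counts differ, so xy^2z ∉ L.
This is a contradiction; hence L is not regular.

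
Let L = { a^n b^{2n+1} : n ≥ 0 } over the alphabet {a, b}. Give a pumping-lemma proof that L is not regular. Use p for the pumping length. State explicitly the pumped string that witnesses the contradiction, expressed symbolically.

a^{p+k} b^{2p+1}

Assume L is regular. Let p be the pumping length given by the pumping lemma.
Take w = a^p b^{2p+1}. Then w ∈ L and |w| = 3p+1 ≥ p.
Write w = xyz as guaranteed by the lemma, with |xy| ≤ p and |y| > 0.
The first p characters of w are a's, so xy (and hence y) consists only of a's. Write y = a^k, 1 ≤ k ≤ p.
Pump with i = 2: xy^2z = a^{p+k} b^{2p+1}. For this to lie in L we would need 2p+1 = 2(p+k)+1, which forces k = 0. But k ≥ 1, so xy^2z ∉ L.
This contradicts the pumping lemma, so L is not regular.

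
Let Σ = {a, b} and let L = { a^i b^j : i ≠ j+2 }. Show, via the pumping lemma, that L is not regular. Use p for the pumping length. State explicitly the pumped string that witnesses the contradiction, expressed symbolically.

a^{p+p!} b^{p+p!-2}

Suppose for contradiction that L is regular, and let p be the pumping length.
Choose w = a^p b^{p+p!-2}. Since p ≠ (p+p!-2)+2 = p+p!, w ∈ L; and |w| ≥ p.
By the pumping lemma, w = xyz with |xy| ≤ p and |y| > 0.
The first p characters of w are a's, so xy (and hence y) consists only of a's. Write y = a^k, 1 ≤ k ≤ p.
Since 1 ≤ k ≤ p, k divides p!; set t = 1 + p!/k. Then xy^t z has p + (p!/k)·k = p + p! copies of a. Now the a-count is p+p! and (b-count)+2 = (p+p!-2)+2 = p+p!, so i ≠ j+2 fails. So xy^t z = a^{p+p!} b^{p+p!-2} ∉ L.
This is a contradiction; hence L is not regular.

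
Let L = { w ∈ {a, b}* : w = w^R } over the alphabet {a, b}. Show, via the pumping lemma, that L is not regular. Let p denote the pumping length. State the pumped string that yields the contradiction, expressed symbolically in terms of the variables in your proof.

a^{p+k} b a^p

Assume L is regular; let p be its pumping constant.
Take w = a^p b a^p, a palindrome of length 2p+1 ≥ p.
Write w = xyz as guaranteed by the lemma, with |xy| ≤ p and |y| > 0.
The first p characters of w are a's, so xy (and hence y) consists only of a's. Write y = a^k, 1 ≤ k ≤ p.
Pump with i = 2: xy^2z = a^{p+k} b a^p. Its reverse is a^p b a^{p+k}, which differs from xy^2z since k ≥ 1. So xy^2z is not a palindrome and xy^2z ∉ L.
This is a contradiction; hence L is not regular.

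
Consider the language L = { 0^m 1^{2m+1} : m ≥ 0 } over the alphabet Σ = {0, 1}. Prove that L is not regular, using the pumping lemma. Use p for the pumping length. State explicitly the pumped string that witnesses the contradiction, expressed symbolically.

Toward a contradiction, assume L is regular with pumping length p.
Take w = 0^p 1^{2p+1}. Then w ∈ L and |w| = 3p+1 ≥ p.
Write w = xyz as guaranteed by the lemma, with |xy| ≤ p and y is nonempty.
The first p characters of w are 0's, so xy (and hence y) consists only of 0's. Write y = 0^k, 1 ≤ k ≤ p.
Pump with i = 2: xy^2z = 0^{p+k} 1^{2p+1}. For this to lie in L we would need 2p+1 = 2(p+k)+1, which forces k = 0. But k ≥ 1, so xy^2z ∉ L.
This contradicts the pumping lemma, so L is not regular.

0^{p+k} 1^{2p+1}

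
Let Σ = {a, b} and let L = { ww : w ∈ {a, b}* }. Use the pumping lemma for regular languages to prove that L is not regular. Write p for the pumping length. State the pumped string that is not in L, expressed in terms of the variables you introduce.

a^{p+k} b^p a^p b^p

Assume L is regular. Let p be the pumping length given by the pumping lemma.
Take w = a^p b^p a^p b^p = uu where u = a^pb^p; then w ∈ L and |w| = 4p ≥ p.
The pumping lemma gives a decomposition w = xyz where |xy| ≤ p and y is nonempty.
The first p characters of w are a's, so xy (and hence y) consists only of a's. Write y = a^k, 1 ≤ k ≤ p.
Pump with i = 2: xy^2z = a^{p+k} b^p a^p b^p, of length 4p+k. Suppose this equals vv. The string starts with a and ends with b, so v does too; thus the boundary between the two copies of v is a b→a transition. There is exactly one such transition, at position 2p+k, so |v| = 2p+k and |vv| = 4p+2k ≠ 4p+k since k ≥ 1. So xy^2z ∉ L.
This contradicts the pumping lemma, so L is not regular.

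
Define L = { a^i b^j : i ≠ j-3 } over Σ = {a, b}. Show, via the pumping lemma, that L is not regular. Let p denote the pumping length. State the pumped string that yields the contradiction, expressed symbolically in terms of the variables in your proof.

Assume L is regular. Let p be the pumping length given by the pumping lemma.
Choose w = a^p b^{p+p!+3}. Since p ≠ (p+p!+3)-3 = p+p!, w ∈ L; and |w| ≥ p.
The pumping lemma gives a decomposition w = xyz where |xy| ≤ p and |y| > 0.
Because |xy| ≤ p and w begins with p copies of a, we have y = a^k with 1 ≤ k ≤ p.
Since 1 ≤ k ≤ p, k divides p!; set t = 1 + p!/k. Then xy^t z has p + (p!/k)·k = p + p! copies of a. Now the a-count is p+p! and (b-count)-3 = (p+p!+3)-3 = p+p!, so i ≠ j-3 fails. So xy^t z = a^{p+p!} b^{p+p!+3} ∉ L.
This is a contradiction; hence L is not regular.

a^{p+p!} b^{p+p!+3}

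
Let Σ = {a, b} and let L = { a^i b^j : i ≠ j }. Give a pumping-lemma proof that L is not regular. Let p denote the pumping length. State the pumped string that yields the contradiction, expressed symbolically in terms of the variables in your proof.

Assume L is regular; let p be its pumping constant.
Choose w = a^p b^{p+p!}. Since p ≠ p+p!, w ∈ L; and |w| ≥ p.
By the pumping lemma, w = xyz with |xy| ≤ p and |y| ≥ 1.
Because |xy| ≤ p and w begins with p copies of a, we have y = a^k with 1 ≤ k ≤ p.
Since 1 ≤ k ≤ p, k divides p!; set t = 1 + p!/k. Then xy^t z has p + (p!/k)·k = p + p! copies of a. Now the a-count equals the b-count, so i ≠ j fails. So xy^t z = a^{p+p!} b^{p+p!} ∉ L.
Contradiction. Therefore L is not regular.

a^{p+p!} b^{p+p!}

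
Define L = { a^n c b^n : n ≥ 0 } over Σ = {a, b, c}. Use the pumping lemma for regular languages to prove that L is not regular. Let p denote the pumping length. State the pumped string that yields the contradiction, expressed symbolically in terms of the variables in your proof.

a^{p+k} c b^p

Toward a contradiction, assume L is regular with pumping length p.
Take w = a^p c b^p ∈ L with |w| = 2p+1 ≥ p.
Write w = xyz as guaranteed by the lemma, with |xy| ≤ p and |y| ≥ 1.
The first p characters of w are a's, so xy (and hence y) consists only of a's. Write y = a^k, 1 ≤ k ≤ p.
Pump with i = 2: xy^2z = a^{p+k} c b^p, which would require p+k = p. But k ≥ 1, so xy^2z ∉ L.
Contradiction. Therefore L is not regular.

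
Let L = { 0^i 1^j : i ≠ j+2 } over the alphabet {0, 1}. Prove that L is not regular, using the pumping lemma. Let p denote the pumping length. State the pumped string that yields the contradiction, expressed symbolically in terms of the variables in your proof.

Assume L is regular; let p be its pumping constant.
Choose w = 0^p 1^{p+p!-2}. Since p ≠ (p+p!-2)+2 = p+p!, w ∈ L; and |w| ≥ p.
The pumping lemma gives a decomposition w = xyz where |xy| ≤ p and y is nonempty.
Because |xy| ≤ p and w begins with p copies of 0, we have y = 0^k with 1 ≤ k ≤ p.
Since 1 ≤ k ≤ p, k divides p!; set t = 1 + p!/k. Then xy^t z has p + (p!/k)·k = p + p! copies of 0. Now the 0-count is p+p! and (1-count)+2 = (p+p!-2)+2 = p+p!, so i ≠ j+2 fails. So xy^t z = 0^{p+p!} 1^{p+p!-2} ∉ L.
This is a contradiction; hence L is not regular.

0^{p+p!} 1^{p+p!-2}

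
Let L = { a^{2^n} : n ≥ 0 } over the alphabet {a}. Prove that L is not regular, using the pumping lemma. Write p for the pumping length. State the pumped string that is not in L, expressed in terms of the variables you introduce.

Assume L is regular. Let p be the pumping length given by the pumping lemma.
Take w = a^{2^p} ∈ L with |w| = 2^p ≥ p.
Write w = xyz as guaranteed by the lemma, with |xy| ≤ p and y is nonempty.
Then y = a^k for some k with 1 ≤ k ≤ p.
Pump with i = 2: xy^2z = a^{2^p+k}. Since 1 ≤ k ≤ p < 2^p, we have 2^p < 2^p+k < 2^{p+1}, so 2^p+k is not a power of 2. So xy^2z ∉ L.
This contradicts the pumping lemma, so L is not regular.

a^{2^p+k}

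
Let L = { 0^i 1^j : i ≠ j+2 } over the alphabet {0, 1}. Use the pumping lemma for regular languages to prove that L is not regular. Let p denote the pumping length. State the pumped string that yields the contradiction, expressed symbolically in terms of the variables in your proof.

0^{p+p!} 1^{p+p!-2}

Toward a contradiction, assume L is regular with pumping length p.
Choose w = 0^p 1^{p+p!-2}. Since p ≠ (p+p!-2)+2 = p+p!, w ∈ L; and |w| ≥ p.
By the pumping lemma, w = xyz with |xy| ≤ p and y is nonempty.
Since the first p symbols of w are all 0's and |xy| ≤ p, y lies entirely in the leading 0-block: y = 0^k for some k with 1 ≤ k ≤ p.
Since 1 ≤ k ≤ p, k divides p!; set t = 1 + p!/k. Then xy^t z has p + (p!/k)·k = p + p! copies of 0. Now the 0-count is p+p! and (1-count)+2 = (p+p!-2)+2 = p+p!, so i ≠ j+2 fails. So xy^t z = 0^{p+p!} 1^{p+p!-2} ∉ L.
Contradiction. Therefore L is not regular.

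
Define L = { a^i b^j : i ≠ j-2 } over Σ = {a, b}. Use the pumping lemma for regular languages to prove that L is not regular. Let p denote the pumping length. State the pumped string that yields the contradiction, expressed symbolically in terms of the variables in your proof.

a^{p+p!} b^{p+p!+2}

Suppose for contradiction that L is regular, and let p be the pumping length.
Choose w = a^p b^{p+p!+2}. Since p ≠ (p+p!+2)-2 = p+p!, w ∈ L; and |w| ≥ p.
The pumping lemma gives a decomposition w = xyz where |xy| ≤ p and |y| ≥ 1.
Since the first p symbols of w are all a's and |xy| ≤ p, y lies entirely in the leading a-block: y = a^k for some k with 1 ≤ k ≤ p.
Since 1 ≤ k ≤ p, k divides p!; set t = 1 + p!/k. Then xy^t z has p + (p!/k)·k = p + p! copies of a. Now the a-count is p+p! and (b-count)-2 = (p+p!+2)-2 = p+p!, so i ≠ j-2 fails. So xy^t z = a^{p+p!} b^{p+p!+2} ∉ L.
Contradiction. Therefore L is not regular.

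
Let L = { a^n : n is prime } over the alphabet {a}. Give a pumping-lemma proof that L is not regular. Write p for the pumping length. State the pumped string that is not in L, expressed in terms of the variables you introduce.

Assume L is regular; let p be its pumping constant.
Let q be a prime with q ≥ p+2 (infinitely many primes exist), and take w = a^q ∈ L with |w| = q ≥ p.
Write w = xyz as guaranteed by the lemma, with |xy| ≤ p and |y| ≥ 1.
Then y = a^k for some k with 1 ≤ k ≤ p.
Since 1 ≤ k ≤ p, |xz| = q-k. Pump with i = q+1: |xy^{q+1}z| = (q-k)+(q+1)k = q+qk = q(1+k), which is composite (both factors ≥ 2). So xy^{q+1}z = a^{q(1+k)} ∉ L.
This contradicts the pumping lemma, so L is not regular.

a^{q(1+k)}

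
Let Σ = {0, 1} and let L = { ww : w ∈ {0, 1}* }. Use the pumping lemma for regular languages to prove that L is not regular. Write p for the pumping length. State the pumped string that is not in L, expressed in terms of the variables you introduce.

0^{p+k} 1^p 0^p 1^p

Suppose for contradiction that L is regular, and let p be the pumping length.
Take w = 0^p 1^p 0^p 1^p = uu where u = 0^p1^p; then w ∈ L and |w| = 4p ≥ p.
The pumping lemma gives a decomposition w = xyz where |xy| ≤ p and y is nonempty.
Because |xy| ≤ p and w begins with p copies of 0, we have y = 0^k with 1 ≤ k ≤ p.
Pump with i = 2: xy^2z = 0^{p+k} 1^p 0^p 1^p, of length 4p+k. Suppose this equals vv. The string starts with 0 and ends with 1, so v does too; thus the boundary between the two copies of v is a 1→0 transition. There is exactly one such transition, at position 2p+k, so |v| = 2p+k and |vv| = 4p+2k ≠ 4p+k since k ≥ 1. So xy^2z ∉ L.
This contradicts the pumping lemma, so L is not regular.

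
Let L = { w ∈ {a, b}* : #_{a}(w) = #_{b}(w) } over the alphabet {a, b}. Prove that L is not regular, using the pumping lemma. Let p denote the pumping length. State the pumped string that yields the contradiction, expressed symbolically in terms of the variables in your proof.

Assume L is regular; let p be its pumping constant.
Choose w = a^p b^p ∈ L with |w| = 2p ≥ p.
Write w = xyz as guaranteed by the lemma, with |xy| ≤ p and y is nonempty.
Because |xy| ≤ p and w begins with p copies of a, we have y = a^k with 1 ≤ k ≤ p.
Pump with i = 2: xy^2z = a^{p+k} b^p has p+k occurrences of a but only p of b. Since k ≥ 1 the counts differ, so xy^2z ∉ L.
Contradiction. Therefore L is not regular.

a^{p+k} b^p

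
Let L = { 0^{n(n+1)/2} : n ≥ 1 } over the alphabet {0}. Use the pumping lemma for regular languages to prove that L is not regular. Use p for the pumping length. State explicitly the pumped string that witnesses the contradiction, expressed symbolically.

Assume L is regular; let p be its pumping constant.
Take w = 0^{p(p+1)/2} ∈ L with |w| = p(p+1)/2 ≥ p.
By the pumping lemma, w = xyz with |xy| ≤ p and y is nonempty.
Then y = 0^k for some k with 1 ≤ k ≤ p.
Pump with i = 2: xy^2z = 0^{p(p+1)/2+k}. Since 1 ≤ k ≤ p, p(p+1)/2 < p(p+1)/2+k ≤ p(p+1)/2+p < (p+1)(p+2)/2, so p(p+1)/2+k is strictly between consecutive triangular numbers. So xy^2z ∉ L.
This contradicts the pumping lemma, so L is not regular.

0^{p(p+1)/2+k}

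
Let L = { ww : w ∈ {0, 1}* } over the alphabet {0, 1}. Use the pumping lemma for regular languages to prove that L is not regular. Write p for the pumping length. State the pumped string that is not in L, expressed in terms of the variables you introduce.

0^{p+k} 1^p 0^p 1^p

Suppose for contradiction that L is regular, and let p be the pumping length.
Take w = 0^p 1^p 0^p 1^p = uu where u = 0^p1^p; then w ∈ L and |w| = 4p ≥ p.
By the pumping lemma, w = xyz with |xy| ≤ p and |y| ≥ 1.
Since the first p symbols of w are all 0's and |xy| ≤ p, y lies entirely in the leading 0-block: y = 0^k for some k with 1 ≤ k ≤ p.
Pump with i = 2: xy^2z = 0^{p+k} 1^p 0^p 1^p, of length 4p+k. Suppose this equals vv. The string starts with 0 and ends with 1, so v does too; thus the boundary between the two copies of v is a 1→0 transition. There is exactly one such transition, at position 2p+k, so |v| = 2p+k and |vv| = 4p+2k ≠ 4p+k since k ≥ 1. So xy^2z ∉ L.
Contradiction. Therefore L is not regular.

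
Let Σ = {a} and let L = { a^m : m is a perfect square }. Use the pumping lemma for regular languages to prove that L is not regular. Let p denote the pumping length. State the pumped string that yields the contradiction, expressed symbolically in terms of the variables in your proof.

a^{p²+k}

Assume L is regular. Let p be the pumping length given by the pumping lemma.
Take w = a^{p²} ∈ L with |w| = p² ≥ p.
By the pumping lemma, w = xyz with |xy| ≤ p and y is nonempty.
Then y = a^k for some k with 1 ≤ k ≤ p.
Pump with i = 2: xy^2z = a^{p²+k}. Since 1 ≤ k ≤ p, p² < p²+k ≤ p²+p < (p+1)², so p²+k lies strictly between consecutive squares and is not a perfect square. So xy^2z ∉ L.
This contradicts the pumping lemma, so L is not regular.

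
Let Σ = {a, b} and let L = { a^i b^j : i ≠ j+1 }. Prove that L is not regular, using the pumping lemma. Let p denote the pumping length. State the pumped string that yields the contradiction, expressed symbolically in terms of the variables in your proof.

a^{p+p!} b^{p+p!-1}

Suppose for contradiction that L is regular, and let p be the pumping length.
Choose w = a^p b^{p+p!-1}. Since p ≠ (p+p!-1)+1 = p+p!, w ∈ L; and |w| ≥ p.
The pumping lemma gives a decomposition w = xyz where |xy| ≤ p and y is nonempty.
The first p characters of w are a's, so xy (and hence y) consists only of a's. Write y = a^k, 1 ≤ k ≤ p.
Since 1 ≤ k ≤ p, k divides p!; set t = 1 + p!/k. Then xy^t z has p + (p!/k)·k = p + p! copies of a. Now the a-count is p+p! and (b-count)+1 = (p+p!-1)+1 = p+p!, so i ≠ j+1 fails. So xy^t z = a^{p+p!} b^{p+p!-1} ∉ L.
Contradiction. Therefore L is not regular.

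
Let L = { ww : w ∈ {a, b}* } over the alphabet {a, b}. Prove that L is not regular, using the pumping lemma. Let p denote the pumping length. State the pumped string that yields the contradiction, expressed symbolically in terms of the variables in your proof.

a^{p+k} b^p a^p b^p

Assume L is regular. Let p be the pumping length given by the pumping lemma.
Take w = a^p b^p a^p b^p = uu where u = a^pb^p; then w ∈ L and |w| = 4p ≥ p.
Write w = xyz as guaranteed by the lemma, with |xy| ≤ p and |y| > 0.
The first p characters of w are a's, so xy (and hence y) consists only of a's. Write y = a^k, 1 ≤ k ≤ p.
Pump with i = 2: xy^2z = a^{p+k} b^p a^p b^p, of length 4p+k. Suppose this equals vv. The string starts with a and ends with b, so v does too; thus the boundary between the two copies of v is a b→a transition. There is exactly one such transition, at position 2p+k, so |v| = 2p+k and |vv| = 4p+2k ≠ 4p+k since k ≥ 1. So xy^2z ∉ L.
This contradicts the pumping lemma, so L is not regular.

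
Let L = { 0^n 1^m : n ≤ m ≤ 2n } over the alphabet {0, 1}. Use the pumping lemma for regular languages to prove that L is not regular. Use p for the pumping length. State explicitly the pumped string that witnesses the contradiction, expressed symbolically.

0^{p+k} 1^p

Assume L is regular; let p be its pumping constant.
Take w = 0^p 1^p ∈ L (since p ≤ p ≤ 2p), with |w| = 2p ≥ p.
By the pumping lemma, w = xyz with |xy| ≤ p and |y| > 0.
Since the first p symbols of w are all 0's and |xy| ≤ p, y lies entirely in the leading 0-block: y = 0^k for some k with 1 ≤ k ≤ p.
Pump with i = 2: xy^2z = 0^{p+k} 1^p. Now n = p+k > p = m, so the condition n ≤ m fails. Thus xy^2z ∉ L.
This is a contradiction; hence L is not regular.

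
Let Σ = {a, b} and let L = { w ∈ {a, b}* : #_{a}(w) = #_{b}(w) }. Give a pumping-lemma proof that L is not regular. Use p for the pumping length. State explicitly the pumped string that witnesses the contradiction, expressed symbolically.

a^{p+k} b^p

Suppose for contradiction that L is regular, and let p be the pumping length.
Choose w = a^p b^p ∈ L with |w| = 2p ≥ p.
By the pumping lemma, w = xyz with |xy| ≤ p and |y| > 0.
Because |xy| ≤ p and w begins with p copies of a, we have y = a^k with 1 ≤ k ≤ p.
Pump with i = 2: xy^2z = a^{p+k} b^p has p+k occurrences of a but only p of b. Since k ≥ 1 the counts differ, so xy^2z ∉ L.
Contradiction. Therefore L is not regular.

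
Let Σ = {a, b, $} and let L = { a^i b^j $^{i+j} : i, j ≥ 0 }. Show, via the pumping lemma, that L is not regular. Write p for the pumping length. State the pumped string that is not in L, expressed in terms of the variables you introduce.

a^{p+k} b^p $^{2p}

Assume L is regular; let p be its pumping constant.
Take w = a^p b^p $^{2p} ∈ L (with i=j=p, i+j=2p), |w| = 4p ≥ p.
Write w = xyz as guaranteed by the lemma, with |xy| ≤ p and |y| > 0.
The first p characters of w are a's, so xy (and hence y) consists only of a's. Write y = a^k, 1 ≤ k ≤ p.
Consider xy^2z = a^{p+k} b^p $^{2p}. Now the a- and b-counts sum to 2p+k, but the $-count is 2p ≠ 2p+k. So xy^2z ∉ L.
This contradicts the pumping lemma, so L is not regular.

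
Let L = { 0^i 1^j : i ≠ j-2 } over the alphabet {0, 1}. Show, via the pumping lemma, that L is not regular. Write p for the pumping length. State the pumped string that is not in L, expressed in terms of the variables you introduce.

0^{p+p!} 1^{p+p!+2}

Assume L is regular. Let p be the pumping length given by the pumping lemma.
Choose w = 0^p 1^{p+p!+2}. Since p ≠ (p+p!+2)-2 = p+p!, w ∈ L; and |w| ≥ p.
Write w = xyz as guaranteed by the lemma, with |xy| ≤ p and y is nonempty.
Because |xy| ≤ p and w begins with p copies of 0, we have y = 0^k with 1 ≤ k ≤ p.
Since 1 ≤ k ≤ p, k divides p!; set t = 1 + p!/k. Then xy^t z has p + (p!/k)·k = p + p! copies of 0. Now the 0-count is p+p! and (1-count)-2 = (p+p!+2)-2 = p+p!, so i ≠ j-2 fails. So xy^t z = 0^{p+p!} 1^{p+p!+2} ∉ L.
Contradiction. Therefore L is not regular.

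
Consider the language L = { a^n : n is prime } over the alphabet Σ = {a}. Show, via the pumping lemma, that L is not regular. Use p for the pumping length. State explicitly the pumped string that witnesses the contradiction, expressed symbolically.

Assume L is regular; let p be its pumping constant.
Let q be a prime with q ≥ p+2 (infinitely many primes exist), and take w = a^q ∈ L with |w| = q ≥ p.
By the pumping lemma, w = xyz with |xy| ≤ p and y is nonempty.
Then y = a^k for some k with 1 ≤ k ≤ p.
Since 1 ≤ k ≤ p, |xz| = q-k. Pump with i = q+1: |xy^{q+1}z| = (q-k)+(q+1)k = q+qk = q(1+k), which is composite (both factors ≥ 2). So xy^{q+1}z = a^{q(1+k)} ∉ L.
This is a contradiction; hence L is not regular.

a^{q(1+k)}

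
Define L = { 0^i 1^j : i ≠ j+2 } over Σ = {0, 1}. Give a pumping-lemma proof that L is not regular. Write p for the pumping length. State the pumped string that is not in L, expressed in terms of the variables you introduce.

Assume L is regular. Let p be the pumping length given by the pumping lemma.
Choose w = 0^p 1^{p+p!-2}. Since p ≠ (p+p!-2)+2 = p+p!, w ∈ L; and |w| ≥ p.
Write w = xyz as guaranteed by the lemma, with |xy| ≤ p and |y| > 0.
Because |xy| ≤ p and w begins with p copies of 0, we have y = 0^k with 1 ≤ k ≤ p.
Since 1 ≤ k ≤ p, k divides p!; set t = 1 + p!/k. Then xy^t z has p + (p!/k)·k = p + p! copies of 0. Now the 0-count is p+p! and (1-count)+2 = (p+p!-2)+2 = p+p!, so i ≠ j+2 fails. So xy^t z = 0^{p+p!} 1^{p+p!-2} ∉ L.
Contradiction. Therefore L is not regular.

0^{p+p!} 1^{p+p!-2}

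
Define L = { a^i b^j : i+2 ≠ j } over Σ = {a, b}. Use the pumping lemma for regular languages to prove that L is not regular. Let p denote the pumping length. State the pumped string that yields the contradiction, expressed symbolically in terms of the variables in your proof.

a^{p+p!} b^{p+p!+2}

Toward a contradiction, assume L is regular with pumping length p.
Choose w = a^p b^{p+p!+2}. Since p ≠ (p+p!+2)-2 = p+p!, w ∈ L; and |w| ≥ p.
The pumping lemma gives a decomposition w = xyz where |xy| ≤ p and |y| > 0.
Since the first p symbols of w are all a's and |xy| ≤ p, y lies entirely in the leading a-block: y = a^k for some k with 1 ≤ k ≤ p.
Since 1 ≤ k ≤ p, k divides p!; set t = 1 + p!/k. Then xy^t z has p + (p!/k)·k = p + p! copies of a. Now the a-count is p+p! and (b-count)-2 = (p+p!+2)-2 = p+p!, so i+2 ≠ j fails. So xy^t z = a^{p+p!} b^{p+p!+2} ∉ L.
This contradicts the pumping lemma, so L is not regular.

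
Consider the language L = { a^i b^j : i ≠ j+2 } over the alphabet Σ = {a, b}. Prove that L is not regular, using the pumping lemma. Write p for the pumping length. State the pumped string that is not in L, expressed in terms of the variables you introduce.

Assume L is regular. Let p be the pumping length given by the pumping lemma.
Choose w = a^p b^{p+p!-2}. Since p ≠ (p+p!-2)+2 = p+p!, w ∈ L; and |w| ≥ p.
The pumping lemma gives a decomposition w = xyz where |xy| ≤ p and |y| ≥ 1.
Because |xy| ≤ p and w begins with p copies of a, we have y = a^k with 1 ≤ k ≤ p.
Since 1 ≤ k ≤ p, k divides p!; set t = 1 + p!/k. Then xy^t z has p + (p!/k)·k = p + p! copies of a. Now the a-count is p+p! and (b-count)+2 = (p+p!-2)+2 = p+p!, so i ≠ j+2 fails. So xy^t z = a^{p+p!} b^{p+p!-2} ∉ L.
Contradiction. Therefore L is not regular.

a^{p+p!} b^{p+p!-2}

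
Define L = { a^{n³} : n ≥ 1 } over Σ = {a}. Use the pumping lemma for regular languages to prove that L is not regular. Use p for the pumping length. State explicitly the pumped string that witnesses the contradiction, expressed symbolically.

Assume L is regular; let p be its pumping constant.
Take w = a^{p³} ∈ L with |w| = p³ ≥ p.
The pumping lemma gives a decomposition w = xyz where |xy| ≤ p and y is nonempty.
Then y = a^k for some k with 1 ≤ k ≤ p.
Pump with i = 2: xy^2z = a^{p³+k}. Since 1 ≤ k ≤ p, p³ < p³+k ≤ p³+p < p³+3p²+3p+1 = (p+1)³, so p³+k is not a perfect cube. So xy^2z ∉ L.
Contradiction. Therefore L is not regular.

a^{p³+k}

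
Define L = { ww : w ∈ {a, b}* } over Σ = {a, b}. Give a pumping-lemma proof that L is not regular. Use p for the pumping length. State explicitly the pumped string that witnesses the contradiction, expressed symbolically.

Toward a contradiction, assume L is regular with pumping length p.
Take w = a^p b^p a^p b^p = uu where u = a^pb^p; then w ∈ L and |w| = 4p ≥ p.
By the pumping lemma, w = xyz with |xy| ≤ p and |y| > 0.
Since the first p symbols of w are all a's and |xy| ≤ p, y lies entirely in the leading a-block: y = a^k for some k with 1 ≤ k ≤ p.
Pump with i = 2: xy^2z = a^{p+k} b^p a^p b^p, of length 4p+k. Suppose this equals vv. The string starts with a and ends with b, so v does too; thus the boundary between the two copies of v is a b→a transition. There is exactly one such transition, at position 2p+k, so |v| = 2p+k and |vv| = 4p+2k ≠ 4p+k since k ≥ 1. So xy^2z ∉ L.
This is a contradiction; hence L is not regular.

a^{p+k} b^p a^p b^p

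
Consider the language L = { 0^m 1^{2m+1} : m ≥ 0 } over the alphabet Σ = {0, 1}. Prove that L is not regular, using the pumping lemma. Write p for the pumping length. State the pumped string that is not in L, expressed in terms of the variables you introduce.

0^{p+k} 1^{2p+1}

Assume L is regular; let p be its pumping constant.
Choose w = 0^p 1^{2p+1}, which is in L with |w| = 3p+1 ≥ p.
By the pumping lemma, w = xyz with |xy| ≤ p and |y| ≥ 1.
The first p characters of w are 0's, so xy (and hence y) consists only of 0's. Write y = 0^k, 1 ≤ k ≤ p.
Pump with i = 2: xy^2z = 0^{p+k} 1^{2p+1}. For this to lie in L we would need 2p+1 = 2(p+k)+1, which forces k = 0. But k ≥ 1, so xy^2z ∉ L.
Contradiction. Therefore L is not regular.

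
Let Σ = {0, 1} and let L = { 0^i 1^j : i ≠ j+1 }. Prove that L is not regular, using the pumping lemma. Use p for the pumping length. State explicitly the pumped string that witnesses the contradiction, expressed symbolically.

0^{p+p!} 1^{p+p!-1}

Assume L is regular. Let p be the pumping length given by the pumping lemma.
Choose w = 0^p 1^{p+p!-1}. Since p ≠ (p+p!-1)+1 = p+p!, w ∈ L; and |w| ≥ p.
By the pumping lemma, w = xyz with |xy| ≤ p and |y| > 0.
Since the first p symbols of w are all 0's and |xy| ≤ p, y lies entirely in the leading 0-block: y = 0^k for some k with 1 ≤ k ≤ p.
Since 1 ≤ k ≤ p, k divides p!; set t = 1 + p!/k. Then xy^t z has p + (p!/k)·k = p + p! copies of 0. Now the 0-count is p+p! and (1-count)+1 = (p+p!-1)+1 = p+p!, so i ≠ j+1 fails. So xy^t z = 0^{p+p!} 1^{p+p!-1} ∉ L.
This is a contradiction; hence L is not regular.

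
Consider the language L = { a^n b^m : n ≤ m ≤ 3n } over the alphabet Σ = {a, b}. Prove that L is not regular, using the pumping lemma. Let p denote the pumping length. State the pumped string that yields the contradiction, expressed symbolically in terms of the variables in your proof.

Suppose for contradiction that L is regular, and let p be the pumping length.
Take w = a^p b^p ∈ L (since p ≤ p ≤ 3p), with |w| = 2p ≥ p.
Write w = xyz as guaranteed by the lemma, with |xy| ≤ p and y is nonempty.
Since the first p symbols of w are all a's and |xy| ≤ p, y lies entirely in the leading a-block: y = a^k for some k with 1 ≤ k ≤ p.
Pump with i = 2: xy^2z = a^{p+k} b^p. Now n = p+k > p = m, so the condition n ≤ m fails. Thus xy^2z ∉ L.
Contradiction. Therefore L is not regular.

a^{p+k} b^p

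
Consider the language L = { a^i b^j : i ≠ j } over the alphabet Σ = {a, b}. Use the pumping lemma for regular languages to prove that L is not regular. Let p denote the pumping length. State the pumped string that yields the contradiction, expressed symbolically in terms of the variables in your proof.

Assume L is regular; let p be its pumping constant.
Choose w = a^p b^{p+p!}. Since p ≠ p+p!, w ∈ L; and |w| ≥ p.
The pumping lemma gives a decomposition w = xyz where |xy| ≤ p and y is nonempty.
Because |xy| ≤ p and w begins with p copies of a, we have y = a^k with 1 ≤ k ≤ p.
Since 1 ≤ k ≤ p, k divides p!; set t = 1 + p!/k. Then xy^t z has p + (p!/k)·k = p + p! copies of a. Now the a-count equals the b-count, so i ≠ j fails. So xy^t z = a^{p+p!} b^{p+p!} ∉ L.
Contradiction. Therefore L is not regular.

a^{p+p!} b^{p+p!}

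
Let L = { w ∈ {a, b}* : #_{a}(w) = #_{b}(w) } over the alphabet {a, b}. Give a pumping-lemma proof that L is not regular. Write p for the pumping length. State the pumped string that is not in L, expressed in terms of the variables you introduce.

a^{p+k} b^p

Suppose for contradiction that L is regular, and let p be the pumping length.
Choose w = a^p b^p ∈ L with |w| = 2p ≥ p.
The pumping lemma gives a decomposition w = xyz where |xy| ≤ p and |y| ≥ 1.
Because |xy| ≤ p and w begins with p copies of a, we have y = a^k with 1 ≤ k ≤ p.
Pump with i = 2: xy^2z = a^{p+k} b^p has p+k occurrences of a but only p of b. Since k ≥ 1 the counts differ, so xy^2z ∉ L.
Contradiction. Therefore L is not regular.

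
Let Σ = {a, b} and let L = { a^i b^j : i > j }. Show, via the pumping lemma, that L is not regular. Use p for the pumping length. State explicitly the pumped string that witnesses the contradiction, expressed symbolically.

a^{p+1-k} b^p

Toward a contradiction, assume L is regular with pumping length p.
Choose w = a^{p+1} b^p ∈ L, with |w| = 2p+1 ≥ p.
By the pumping lemma, w = xyz with |xy| ≤ p and |y| > 0.
The first p characters of w are a's, so xy (and hence y) consists only of a's. Write y = a^k, 1 ≤ k ≤ p.
Consider xy^0z = xz = a^{p+1-k} b^p. Since k ≥ 1, the a-count p+1-k is at most p, so i > j fails; thus xz ∉ L.
This contradicts the pumping lemma, so L is not regular.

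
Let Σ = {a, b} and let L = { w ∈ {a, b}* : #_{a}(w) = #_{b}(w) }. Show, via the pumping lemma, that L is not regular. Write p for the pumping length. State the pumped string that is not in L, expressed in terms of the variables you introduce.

a^{p+k} b^p

Toward a contradiction, assume L is regular with pumping length p.
Choose w = a^p b^p ∈ L with |w| = 2p ≥ p.
The pumping lemma gives a decomposition w = xyz where |xy| ≤ p and |y| ≥ 1.
The first p characters of w are a's, so xy (and hence y) consists only of a's. Write y = a^k, 1 ≤ k ≤ p.
Pump with i = 2: xy^2z = a^{p+k} b^p has p+k occurrences of a but only p of b. Since k ≥ 1 the counts differ, so xy^2z ∉ L.
Contradiction. Therefore L is not regular.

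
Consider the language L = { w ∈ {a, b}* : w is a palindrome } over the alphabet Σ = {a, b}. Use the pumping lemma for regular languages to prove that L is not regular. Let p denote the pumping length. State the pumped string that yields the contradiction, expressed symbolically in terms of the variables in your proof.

Suppose for contradiction that L is regular, and let p be the pumping length.
Take w = a^p b a^p, a palindrome of length 2p+1 ≥ p.
Write w = xyz as guaranteed by the lemma, with |xy| ≤ p and y is nonempty.
Since the first p symbols of w are all a's and |xy| ≤ p, y lies entirely in the leading a-block: y = a^k for some k with 1 ≤ k ≤ p.
Pump with i = 2: xy^2z = a^{p+k} b a^p. Its reverse is a^p b a^{p+k}, which differs from xy^2z since k ≥ 1. So xy^2z is not a palindrome and xy^2z ∉ L.
This contradicts the pumping lemma, so L is not regular.

a^{p+k} b a^p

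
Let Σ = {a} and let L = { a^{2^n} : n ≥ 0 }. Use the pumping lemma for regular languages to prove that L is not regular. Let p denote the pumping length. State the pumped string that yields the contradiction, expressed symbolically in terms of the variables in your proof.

a^{2^p+k}

Suppose for contradiction that L is regular, and let p be the pumping length.
Take w = a^{2^p} ∈ L with |w| = 2^p ≥ p.
By the pumping lemma, w = xyz with |xy| ≤ p and |y| ≥ 1.
Then y = a^k for some k with 1 ≤ k ≤ p.
Pump with i = 2: xy^2z = a^{2^p+k}. Since 1 ≤ k ≤ p < 2^p, we have 2^p < 2^p+k < 2^{p+1}, so 2^p+k is not a power of 2. So xy^2z ∉ L.
This contradicts the pumping lemma, so L is not regular.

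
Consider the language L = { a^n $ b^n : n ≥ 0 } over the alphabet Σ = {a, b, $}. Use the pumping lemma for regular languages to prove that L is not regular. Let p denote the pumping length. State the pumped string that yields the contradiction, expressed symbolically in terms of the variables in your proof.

a^{p+k} $ b^p

Assume L is regular. Let p be the pumping length given by the pumping lemma.
Take w = a^p $ b^p ∈ L with |w| = 2p+1 ≥ p.
By the pumping lemma, w = xyz with |xy| ≤ p and |y| > 0.
The first p characters of w are a's, so xy (and hence y) consists only of a's. Write y = a^k, 1 ≤ k ≤ p.
Pump with i = 2: xy^2z = a^{p+k} $ b^p, which would require p+k = p. But k ≥ 1, so xy^2z ∉ L.
Contradiction. Therefore L is not regular.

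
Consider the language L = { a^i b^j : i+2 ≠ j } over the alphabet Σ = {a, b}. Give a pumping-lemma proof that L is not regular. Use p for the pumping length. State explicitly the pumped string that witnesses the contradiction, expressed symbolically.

Suppose for contradiction that L is regular, and let p be the pumping length.
Choose w = a^p b^{p+p!+2}. Since p ≠ (p+p!+2)-2 = p+p!, w ∈ L; and |w| ≥ p.
Write w = xyz as guaranteed by the lemma, with |xy| ≤ p and |y| > 0.
The first p characters of w are a's, so xy (and hence y) consists only of a's. Write y = a^k, 1 ≤ k ≤ p.
Since 1 ≤ k ≤ p, k divides p!; set t = 1 + p!/k. Then xy^t z has p + (p!/k)·k = p + p! copies of a. Now the a-count is p+p! and (b-count)-2 = (p+p!+2)-2 = p+p!, so i+2 ≠ j fails. So xy^t z = a^{p+p!} b^{p+p!+2} ∉ L.
This contradicts the pumping lemma, so L is not regular.

a^{p+p!} b^{p+p!+2}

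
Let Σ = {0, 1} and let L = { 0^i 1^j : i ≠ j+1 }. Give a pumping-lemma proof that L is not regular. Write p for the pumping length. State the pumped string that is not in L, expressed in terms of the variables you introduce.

Assume L is regular. Let p be the pumping length given by the pumping lemma.
Choose w = 0^p 1^{p+p!-1}. Since p ≠ (p+p!-1)+1 = p+p!, w ∈ L; and |w| ≥ p.
The pumping lemma gives a decomposition w = xyz where |xy| ≤ p and |y| ≥ 1.
Because |xy| ≤ p and w begins with p copies of 0, we have y = 0^k with 1 ≤ k ≤ p.
Since 1 ≤ k ≤ p, k divides p!; set t = 1 + p!/k. Then xy^t z has p + (p!/k)·k = p + p! copies of 0. Now the 0-count is p+p! and (1-count)+1 = (p+p!-1)+1 = p+p!, so i ≠ j+1 fails. So xy^t z = 0^{p+p!} 1^{p+p!-1} ∉ L.
This contradicts the pumping lemma, so L is not regular.

0^{p+p!} 1^{p+p!-1}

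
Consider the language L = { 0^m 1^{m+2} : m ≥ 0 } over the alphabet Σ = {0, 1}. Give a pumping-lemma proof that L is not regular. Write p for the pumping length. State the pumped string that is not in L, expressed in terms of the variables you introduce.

0^{p+k} 1^{p+2}

Assume L is regular. Let p be the pumping length given by the pumping lemma.
Let w = 0^p 1^{p+2} ∈ L; note |w| = 2p+2 ≥ p.
Write w = xyz as guaranteed by the lemma, with |xy| ≤ p and |y| > 0.
Because |xy| ≤ p and w begins with p copies of 0, we have y = 0^k with 1 ≤ k ≤ p.
Pump with i = 2: xy^2z = 0^{p+k} 1^{p+2}. For this to lie in L we would need p+2 = (p+k)+2, which forces k = 0. But k ≥ 1, so xy^2z ∉ L.
Contradiction. Therefore L is not regular.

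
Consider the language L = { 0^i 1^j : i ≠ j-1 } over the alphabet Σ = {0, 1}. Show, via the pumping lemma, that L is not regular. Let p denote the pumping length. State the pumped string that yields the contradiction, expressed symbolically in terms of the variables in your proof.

Toward a contradiction, assume L is regular with pumping length p.
Choose w = 0^p 1^{p+p!+1}. Since p ≠ (p+p!+1)-1 = p+p!, w ∈ L; and |w| ≥ p.
The pumping lemma gives a decomposition w = xyz where |xy| ≤ p and |y| ≥ 1.
The first p characters of w are 0's, so xy (and hence y) consists only of 0's. Write y = 0^k, 1 ≤ k ≤ p.
Since 1 ≤ k ≤ p, k divides p!; set t = 1 + p!/k. Then xy^t z has p + (p!/k)·k = p + p! copies of 0. Now the 0-count is p+p! and (1-count)-1 = (p+p!+1)-1 = p+p!, so i ≠ j-1 fails. So xy^t z = 0^{p+p!} 1^{p+p!+1} ∉ L.
This contradicts the pumping lemma, so L is not regular.

0^{p+p!} 1^{p+p!+1}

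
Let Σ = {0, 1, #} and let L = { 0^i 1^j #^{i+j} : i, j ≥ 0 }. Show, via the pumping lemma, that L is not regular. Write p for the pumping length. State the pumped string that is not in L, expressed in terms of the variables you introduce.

0^{p+k} 1^p #^{2p}

Suppose for contradiction that L is regular, and let p be the pumping length.
Take w = 0^p 1^p #^{2p} ∈ L (with i=j=p, i+j=2p), |w| = 4p ≥ p.
Write w = xyz as guaranteed by the lemma, with |xy| ≤ p and y is nonempty.
Since the first p symbols of w are all 0's and |xy| ≤ p, y lies entirely in the leading 0-block: y = 0^k for some k with 1 ≤ k ≤ p.
Consider xy^2z = 0^{p+k} 1^p #^{2p}. Now the 0- and 1-counts sum to 2p+k, but the #-count is 2p ≠ 2p+k. So xy^2z ∉ L.
Contradiction. Therefore L is not regular.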